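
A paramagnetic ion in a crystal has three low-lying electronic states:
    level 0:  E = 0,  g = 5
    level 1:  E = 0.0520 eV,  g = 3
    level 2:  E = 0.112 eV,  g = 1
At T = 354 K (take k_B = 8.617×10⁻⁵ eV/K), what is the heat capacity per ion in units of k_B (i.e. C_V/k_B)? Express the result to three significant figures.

k_BT = 8.617×10⁻⁵ × 354 K = 0.030504 eV.
Eᵢ/kT = 0, 1.7047, 3.6716.
Z = Σ gᵢe^(−Eᵢ/kT) = 5·e^(−0) + 3·e^(−1.7047) + 1·e^(−3.6716) = 5.0000 + 0.54548 + 0.025436 = 5.5709.
⟨E⟩ = 0.0056030 eV, ⟨E²⟩ = 0.00032204 eV².
C_V/k_B = (⟨E²⟩ − ⟨E⟩²)/(kT)² = (0.00032204 − 0.000031394)/0.00093049 = 0.312.

0.312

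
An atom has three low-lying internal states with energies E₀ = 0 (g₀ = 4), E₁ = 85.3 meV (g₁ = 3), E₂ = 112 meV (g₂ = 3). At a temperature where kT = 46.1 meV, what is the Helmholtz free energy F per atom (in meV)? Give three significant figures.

Eᵢ/kT = 0, 1.8503, 2.4295.
Z = Σ gᵢe^(−Eᵢ/kT) = 4·e^(−0) + 3·e^(−1.8503) + 3·e^(−2.4295) = 4.0000 + 0.47157 + 0.26424 = 4.7358.
F = −kT ln Z = −46.1 × ln(4.7358) = −46.1 × 1.5552 = -71.7 meV.

-71.7 meV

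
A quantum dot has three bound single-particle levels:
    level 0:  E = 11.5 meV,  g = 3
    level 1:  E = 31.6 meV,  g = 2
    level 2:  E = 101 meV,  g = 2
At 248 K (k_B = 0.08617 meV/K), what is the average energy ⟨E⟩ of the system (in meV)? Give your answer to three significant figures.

16.3 meV

k_BT = 0.08617 × 248 K = 21.370 meV.
Eᵢ/kT = 0.53814, 1.4787, 4.7263.
Z = Σ gᵢe^(−Eᵢ/kT) = 3·e^(−0.53814) + 2·e^(−1.4787) + 2·e^(−4.7263) = 1.7515 + 0.45587 + 0.017718 = 2.2251.
⟨E⟩ = Σ Eᵢ gᵢe^(−Eᵢ/kT) / Z = (11.5·1.7515 + 31.6·0.45587 + 101·0.017718) / 2.2251 = 16.3 meV.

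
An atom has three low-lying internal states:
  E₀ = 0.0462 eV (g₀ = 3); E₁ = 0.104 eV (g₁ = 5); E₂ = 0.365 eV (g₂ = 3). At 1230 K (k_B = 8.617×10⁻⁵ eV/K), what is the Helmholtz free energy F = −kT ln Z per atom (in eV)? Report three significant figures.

k_BT = 8.617×10⁻⁵ × 1230 K = 0.10599 eV.
Eᵢ/kT = 0.43589, 0.98122, 3.4437.
Z = Σ gᵢe^(−Eᵢ/kT) = 3·e^(−0.43589) + 5·e^(−0.98122) + 3·e^(−3.4437) = 1.9401 + 1.8743 + 0.095839 = 3.9102.
F = −kT ln Z = −0.10599 × ln(3.9102) = −0.10599 × 1.3636 = -0.145 eV.

-0.145 eV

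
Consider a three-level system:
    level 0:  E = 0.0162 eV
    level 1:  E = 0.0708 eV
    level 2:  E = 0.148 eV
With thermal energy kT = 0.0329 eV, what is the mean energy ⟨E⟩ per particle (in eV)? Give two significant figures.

Eᵢ/kT = 0.4924, 2.152, 4.498.
Z = Σ e^(−Eᵢ/kT) = e^(−0.4924) + e^(−2.152) + e^(−4.498) = 0.6112 + 0.1163 + 0.01113 = 0.7386.
⟨E⟩ = Σ Eᵢ e^(−Eᵢ/kT) / Z = (0.0162·0.6112 + 0.0708·0.1163 + 0.148·0.01113) / 0.7386 = 0.027 eV.

0.027 eV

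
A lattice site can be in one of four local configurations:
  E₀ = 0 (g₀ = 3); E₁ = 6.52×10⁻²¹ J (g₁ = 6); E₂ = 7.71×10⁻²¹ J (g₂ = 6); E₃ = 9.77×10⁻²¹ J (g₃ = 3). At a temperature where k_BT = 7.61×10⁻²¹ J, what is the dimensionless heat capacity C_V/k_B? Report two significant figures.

Eᵢ/kT = 0, 0.8568, 1.013, 1.284.
Z = Σ gᵢe^(−Eᵢ/kT) = 3·e^(−0) + 6·e^(−0.8568) + 6·e^(−1.013) + 3·e^(−1.284) = 3.000 + 2.547 + 2.179 + 0.8308 = 8.557.
⟨E⟩ = 4.853, ⟨E²⟩ = 37.06.
C_V/k_B = (⟨E²⟩ − ⟨E⟩²)/(kT)² = (37.06 − 23.55)/57.91 = 0.23.

0.23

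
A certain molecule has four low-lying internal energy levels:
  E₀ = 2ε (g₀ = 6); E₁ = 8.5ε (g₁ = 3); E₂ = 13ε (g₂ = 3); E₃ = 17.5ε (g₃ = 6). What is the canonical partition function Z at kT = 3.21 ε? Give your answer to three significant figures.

Z = 3.51

Eᵢ/kT = 0.62305, 2.6480, 4.0498, 5.4517.
Z = Σ gᵢe^(−Eᵢ/kT) = 6·e^(−0.62305) + 3·e^(−2.6480) + 3·e^(−4.0498) + 6·e^(−5.4517) = 3.2178 + 0.21238 + 0.052278 + 0.025734 = 3.5082.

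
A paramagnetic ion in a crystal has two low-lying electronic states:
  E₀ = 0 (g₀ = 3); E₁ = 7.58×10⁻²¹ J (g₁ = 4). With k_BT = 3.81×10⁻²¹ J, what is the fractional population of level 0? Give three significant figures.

0.846

Eᵢ/kT = 0, 1.9895.
Z = Σ gᵢe^(−Eᵢ/kT) = 3·e^(−0) + 4·e^(−1.9895) = 3.0000 + 0.54706 = 3.5471.
P₀ = g₀ e^(−E₀/kT) / Z = 3.0000/3.5471 = 0.846.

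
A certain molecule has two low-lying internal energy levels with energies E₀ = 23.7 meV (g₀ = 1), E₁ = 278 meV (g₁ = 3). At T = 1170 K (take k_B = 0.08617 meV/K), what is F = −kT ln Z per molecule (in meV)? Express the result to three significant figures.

1.95 meV

k_BT = 0.08617 × 1170 K = 100.82 meV.
Eᵢ/kT = 0.23507, 2.7574.
Z = Σ gᵢe^(−Eᵢ/kT) = 1·e^(−0.23507) + 3·e^(−2.7574) = 0.79052 + 0.19037 = 0.98089.
F = −kT ln Z = −100.82 × ln(0.98089) = −100.82 × -0.019295 = 1.95 meV.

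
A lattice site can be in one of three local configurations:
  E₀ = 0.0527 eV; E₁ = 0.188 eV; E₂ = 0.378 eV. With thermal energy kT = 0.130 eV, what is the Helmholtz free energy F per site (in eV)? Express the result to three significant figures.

0.00574 eV

Eᵢ/kT = 0.40538, 1.4462, 2.9077.
Z = Σ e^(−Eᵢ/kT) = e^(−0.40538) + e^(−1.4462) + e^(−2.9077) = 0.66672 + 0.23546 + 0.054601 = 0.95678.
F = −kT ln Z = −0.130 × ln(0.95678) = −0.130 × -0.044182 = 0.00574 eV.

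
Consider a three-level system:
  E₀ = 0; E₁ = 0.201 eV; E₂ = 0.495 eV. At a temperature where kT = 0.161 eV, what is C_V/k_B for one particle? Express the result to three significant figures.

Eᵢ/kT = 0, 1.2484, 3.0745.
Z = Σ e^(−Eᵢ/kT) = e^(−0) + e^(−1.2484) + e^(−3.0745) = 1.0000 + 0.28696 + 0.046213 = 1.3332.
⟨E⟩ = 0.060422 eV, ⟨E²⟩ = 0.017189 eV².
C_V/k_B = (⟨E²⟩ − ⟨E⟩²)/(kT)² = (0.017189 − 0.0036508)/0.025921 = 0.522.

0.522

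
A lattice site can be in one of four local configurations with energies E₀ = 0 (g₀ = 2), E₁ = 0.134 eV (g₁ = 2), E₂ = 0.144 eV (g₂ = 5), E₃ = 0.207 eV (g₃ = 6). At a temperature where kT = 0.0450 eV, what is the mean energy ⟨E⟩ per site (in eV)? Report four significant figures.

Eᵢ/kT = 0, 2.97778, 3.20000, 4.60000.
Z = Σ gᵢe^(−Eᵢ/kT) = 2·e^(−0) + 2·e^(−2.97778) + 5·e^(−3.20000) + 6·e^(−4.60000) = 2.00000 + 0.101811 + 0.203811 + 0.0603110 = 2.36593.
⟨E⟩ = Σ Eᵢ gᵢe^(−Eᵢ/kT) / Z = (0·2.00000 + 0.134·0.101811 + 0.144·0.203811 + 0.207·0.0603110) / 2.36593 = 0.02345 eV.

0.02345 eV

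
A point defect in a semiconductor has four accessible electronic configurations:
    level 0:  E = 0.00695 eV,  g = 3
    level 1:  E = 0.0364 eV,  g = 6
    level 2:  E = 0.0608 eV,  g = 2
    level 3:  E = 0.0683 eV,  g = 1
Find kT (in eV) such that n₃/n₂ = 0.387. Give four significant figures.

n₃/n₂ = (g₃/g₂) exp[−(E₃−E₂)/kT] = 0.387.
⇒ (E₃−E₂)/kT = ln((1/2)/0.387) = ln(1.29199) = 0.256184.
kT = 0.0075 eV / 0.256184 = 0.02928 eV.

0.02928 eV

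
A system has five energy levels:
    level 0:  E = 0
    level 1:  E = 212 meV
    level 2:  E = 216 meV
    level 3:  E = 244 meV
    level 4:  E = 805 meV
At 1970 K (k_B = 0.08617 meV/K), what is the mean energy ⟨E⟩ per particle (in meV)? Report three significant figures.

k_BT = 0.08617 × 1970 K = 169.75 meV.
Eᵢ/kT = 0, 1.2489, 1.2725, 1.4374, 4.7423.
Z = Σ e^(−Eᵢ/kT) = e^(−0) + e^(−1.2489) + e^(−1.2725) + e^(−1.4374) + e^(−4.7423) = 1.0000 + 0.28682 + 0.28013 + 0.23754 + 0.0087186 = 1.8132.
⟨E⟩ = Σ Eᵢ e^(−Eᵢ/kT) / Z = (0·1.0000 + 212·0.28682 + 216·0.28013 + 244·0.23754 + 805·0.0087186) / 1.8132 = 103 meV.

103 meV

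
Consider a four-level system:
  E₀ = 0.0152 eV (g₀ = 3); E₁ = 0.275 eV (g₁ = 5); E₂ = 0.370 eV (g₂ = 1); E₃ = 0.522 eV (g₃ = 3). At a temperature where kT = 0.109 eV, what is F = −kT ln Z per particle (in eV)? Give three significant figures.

Eᵢ/kT = 0.13945, 2.5229, 3.3945, 4.7890.
Z = Σ gᵢe^(−Eᵢ/kT) = 3·e^(−0.13945) + 5·e^(−2.5229) + 1·e^(−3.3945) + 3·e^(−4.7890) = 2.6095 + 0.40113 + 0.033557 + 0.024962 = 3.0691.
F = −kT ln Z = −0.109 × ln(3.0691) = −0.109 × 1.1214 = -0.122 eV.

-0.122 eV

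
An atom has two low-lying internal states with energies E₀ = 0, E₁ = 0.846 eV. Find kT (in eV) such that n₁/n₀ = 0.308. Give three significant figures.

0.718 eV

n₁/n₀ = exp[−(E₁−E₀)/kT] = 0.308.
⇒ (E₁−E₀)/kT = ln(1/0.308) = ln(3.2468) = 1.1777.
kT = 0.846 eV / 1.1777 = 0.718 eV.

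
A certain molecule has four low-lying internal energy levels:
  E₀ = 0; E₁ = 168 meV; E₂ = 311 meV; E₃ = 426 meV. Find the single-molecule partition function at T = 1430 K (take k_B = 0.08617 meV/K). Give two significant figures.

k_BT = 0.08617 × 1430 K = 123.2 meV.
Eᵢ/kT = 0, 1.364, 2.524, 3.458.
Z = Σ e^(−Eᵢ/kT) = e^(−0) + e^(−1.364) + e^(−2.524) + e^(−3.458) = 1.000 + 0.2556 + 0.08014 + 0.03149 = 1.367.

Z = 1.4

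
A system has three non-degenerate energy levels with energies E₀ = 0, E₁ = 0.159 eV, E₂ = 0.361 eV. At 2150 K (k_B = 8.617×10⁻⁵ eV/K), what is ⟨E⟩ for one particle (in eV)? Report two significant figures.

k_BT = 8.617×10⁻⁵ × 2150 K = 0.1853 eV.
Eᵢ/kT = 0, 0.8581, 1.948.
Z = Σ e^(−Eᵢ/kT) = e^(−0) + e^(−0.8581) + e^(−1.948) = 1.000 + 0.4240 + 0.1426 = 1.567.
⟨E⟩ = Σ Eᵢ e^(−Eᵢ/kT) / Z = (0·1.000 + 0.159·0.4240 + 0.361·0.1426) / 1.567 = 0.076 eV.

0.076 eV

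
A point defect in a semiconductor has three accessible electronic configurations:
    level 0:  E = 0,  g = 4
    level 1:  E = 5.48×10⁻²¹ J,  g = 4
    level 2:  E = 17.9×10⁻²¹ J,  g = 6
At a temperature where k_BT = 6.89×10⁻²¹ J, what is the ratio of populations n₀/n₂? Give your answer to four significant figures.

n₀/n₂ = (g₀/g₂) exp[−(E₀−E₂)/kT] = (4/6) × exp(−(-17.9 ×10⁻²¹ J)/(6.89 ×10⁻²¹ J)) = (4/6) × exp(2.59797) = 8.958.

8.958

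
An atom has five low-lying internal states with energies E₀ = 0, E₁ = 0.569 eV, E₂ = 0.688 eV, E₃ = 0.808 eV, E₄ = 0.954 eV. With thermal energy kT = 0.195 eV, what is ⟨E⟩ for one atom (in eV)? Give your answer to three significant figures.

Eᵢ/kT = 0, 2.9179, 3.5282, 4.1436, 4.8923.
Z = Σ e^(−Eᵢ/kT) = e^(−0) + e^(−2.9179) + e^(−3.5282) + e^(−4.1436) + e^(−4.8923) = 1.0000 + 0.054047 + 0.029358 + 0.015866 + 0.0075041 = 1.1068.
⟨E⟩ = Σ Eᵢ e^(−Eᵢ/kT) / Z = (0·1.0000 + 0.569·0.054047 + 0.688·0.029358 + 0.808·0.015866 + 0.954·0.0075041) / 1.1068 = 0.0641 eV.

0.0641 eV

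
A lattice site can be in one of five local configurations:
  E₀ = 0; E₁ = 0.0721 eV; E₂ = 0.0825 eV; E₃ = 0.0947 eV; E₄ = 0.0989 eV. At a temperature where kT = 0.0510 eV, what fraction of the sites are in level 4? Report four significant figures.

Eᵢ/kT = 0, 1.41373, 1.61765, 1.85686, 1.93922.
Z = Σ e^(−Eᵢ/kT) = e^(−0) + e^(−1.41373) + e^(−1.61765) + e^(−1.85686) + e^(−1.93922) = 1.00000 + 0.243234 + 0.198364 + 0.156162 + 0.143816 = 1.74158.
P₄ = e^(−E₄/kT) / Z = 0.143816/1.74158 = 0.08258.

0.08258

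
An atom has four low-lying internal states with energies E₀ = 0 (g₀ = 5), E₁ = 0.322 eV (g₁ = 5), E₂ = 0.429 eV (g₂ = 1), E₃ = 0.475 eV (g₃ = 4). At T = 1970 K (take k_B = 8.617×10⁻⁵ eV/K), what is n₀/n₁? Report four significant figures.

k_BT = 8.617×10⁻⁵ × 1970 K = 0.169755 eV.
n₀/n₁ = (g₀/g₁) exp[−(E₀−E₁)/kT] = (5/5) × exp(−(-0.322 eV)/(0.169755 eV)) = (5/5) × exp(1.89685) = 6.665.

6.665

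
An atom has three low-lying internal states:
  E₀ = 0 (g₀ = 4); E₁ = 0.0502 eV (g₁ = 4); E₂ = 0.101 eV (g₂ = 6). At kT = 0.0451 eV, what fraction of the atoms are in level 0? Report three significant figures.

0.672

Eᵢ/kT = 0, 1.1131, 2.2395.
Z = Σ gᵢe^(−Eᵢ/kT) = 4·e^(−0) + 4·e^(−1.1131) + 6·e^(−2.2395) = 4.0000 + 1.3142 + 0.63907 = 5.9533.
P₀ = g₀ e^(−E₀/kT) / Z = 4.0000/5.9533 = 0.672.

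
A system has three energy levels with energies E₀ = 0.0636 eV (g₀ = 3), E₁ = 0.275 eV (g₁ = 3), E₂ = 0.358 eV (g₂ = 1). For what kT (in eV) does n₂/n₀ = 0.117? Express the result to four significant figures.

n₂/n₀ = (g₂/g₀) exp[−(E₂−E₀)/kT] = 0.117.
⇒ (E₂−E₀)/kT = ln((1/3)/0.117) = ln(2.84900) = 1.04697.
kT = 0.2944 eV / 1.04697 = 0.2812 eV.

0.2812 eV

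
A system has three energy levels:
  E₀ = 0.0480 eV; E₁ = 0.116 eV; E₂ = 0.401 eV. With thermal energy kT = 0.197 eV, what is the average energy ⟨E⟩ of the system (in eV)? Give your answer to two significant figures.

0.11 eV

Eᵢ/kT = 0.2437, 0.5888, 2.036.
Z = Σ e^(−Eᵢ/kT) = e^(−0.2437) + e^(−0.5888) + e^(−2.036) = 0.7837 + 0.5550 + 0.1305 = 1.469.
⟨E⟩ = Σ Eᵢ e^(−Eᵢ/kT) / Z = (0.0480·0.7837 + 0.116·0.5550 + 0.401·0.1305) / 1.469 = 0.11 eV.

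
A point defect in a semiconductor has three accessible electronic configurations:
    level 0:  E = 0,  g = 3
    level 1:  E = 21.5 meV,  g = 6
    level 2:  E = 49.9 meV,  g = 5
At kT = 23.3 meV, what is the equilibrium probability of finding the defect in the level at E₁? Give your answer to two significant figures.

0.40

Eᵢ/kT = 0, 0.9227, 2.142.
Z = Σ gᵢe^(−Eᵢ/kT) = 3·e^(−0) + 6·e^(−0.9227) + 5·e^(−2.142) = 3.000 + 2.385 + 0.5871 = 5.972.
P₁ = g₁ e^(−E₁/kT) / Z = 2.385/5.972 = 0.40.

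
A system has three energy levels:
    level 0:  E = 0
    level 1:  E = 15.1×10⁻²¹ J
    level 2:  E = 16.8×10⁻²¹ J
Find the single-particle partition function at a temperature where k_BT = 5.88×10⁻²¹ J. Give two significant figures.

Z = 1.1

Eᵢ/kT = 0, 2.568, 2.857.
Z = Σ e^(−Eᵢ/kT) = e^(−0) + e^(−2.568) + e^(−2.857) = 1.000 + 0.07669 + 0.05744 = 1.134.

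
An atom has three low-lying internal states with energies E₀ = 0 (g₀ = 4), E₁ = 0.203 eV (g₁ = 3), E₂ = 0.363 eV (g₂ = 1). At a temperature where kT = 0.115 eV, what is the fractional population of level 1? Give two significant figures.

Eᵢ/kT = 0, 1.765, 3.157.
Z = Σ gᵢe^(−Eᵢ/kT) = 4·e^(−0) + 3·e^(−1.765) + 1·e^(−3.157) = 4.000 + 0.5136 + 0.04255 = 4.556.
P₁ = g₁ e^(−E₁/kT) / Z = 0.5136/4.556 = 0.11.

0.11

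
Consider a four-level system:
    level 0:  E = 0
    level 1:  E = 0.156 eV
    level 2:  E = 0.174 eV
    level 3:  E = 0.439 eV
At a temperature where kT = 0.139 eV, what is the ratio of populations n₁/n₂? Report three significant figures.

n₁/n₂ = exp[−(E₁−E₂)/kT] = exp(−(-0.018 eV)/(0.139 eV)) = exp(0.12950) = 1.14.

1.14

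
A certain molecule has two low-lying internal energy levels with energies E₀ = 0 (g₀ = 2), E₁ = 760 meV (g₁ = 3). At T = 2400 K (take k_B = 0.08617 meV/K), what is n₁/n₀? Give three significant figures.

0.0380

k_BT = 0.08617 × 2400 K = 206.81 meV.
n₁/n₀ = (g₁/g₀) exp[−(E₁−E₀)/kT] = (3/2) × exp(−(760 meV)/(206.81 meV)) = (3/2) × exp(-3.6749) = 0.0380.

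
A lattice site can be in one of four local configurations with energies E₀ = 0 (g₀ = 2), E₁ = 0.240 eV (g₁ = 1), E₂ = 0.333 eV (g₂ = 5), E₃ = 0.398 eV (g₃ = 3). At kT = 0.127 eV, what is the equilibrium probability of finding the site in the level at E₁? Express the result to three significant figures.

0.0571

Eᵢ/kT = 0, 1.8898, 2.6220, 3.1339.
Z = Σ gᵢe^(−Eᵢ/kT) = 2·e^(−0) + 1·e^(−1.8898) + 5·e^(−2.6220) + 3·e^(−3.1339) = 2.0000 + 0.15110 + 0.36329 + 0.13064 = 2.6450.
P₁ = g₁ e^(−E₁/kT) / Z = 0.15110/2.6450 = 0.0571.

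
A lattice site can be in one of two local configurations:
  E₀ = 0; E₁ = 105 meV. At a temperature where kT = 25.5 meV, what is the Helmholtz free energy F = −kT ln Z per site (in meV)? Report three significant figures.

Eᵢ/kT = 0, 4.1176.
Z = Σ e^(−Eᵢ/kT) = e^(−0) + e^(−4.1176) = 1.0000 + 0.016284 = 1.0163.
F = −kT ln Z = −25.5 × ln(1.0163) = −25.5 × 0.016169 = -0.412 meV.

-0.412 meV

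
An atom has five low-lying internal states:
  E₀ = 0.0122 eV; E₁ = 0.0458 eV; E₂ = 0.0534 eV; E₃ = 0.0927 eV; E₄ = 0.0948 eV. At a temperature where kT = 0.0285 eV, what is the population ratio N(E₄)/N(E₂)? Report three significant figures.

n₄/n₂ = exp[−(E₄−E₂)/kT] = exp(−(0.0414 eV)/(0.0285 eV)) = exp(-1.4526) = 0.234.

0.234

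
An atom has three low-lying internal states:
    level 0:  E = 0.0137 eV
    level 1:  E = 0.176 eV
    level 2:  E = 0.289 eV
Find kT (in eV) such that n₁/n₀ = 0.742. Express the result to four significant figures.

0.5439 eV

n₁/n₀ = exp[−(E₁−E₀)/kT] = 0.742.
⇒ (E₁−E₀)/kT = ln(1/0.742) = ln(1.34771) = 0.298407.
kT = 0.1623 eV / 0.298407 = 0.5439 eV.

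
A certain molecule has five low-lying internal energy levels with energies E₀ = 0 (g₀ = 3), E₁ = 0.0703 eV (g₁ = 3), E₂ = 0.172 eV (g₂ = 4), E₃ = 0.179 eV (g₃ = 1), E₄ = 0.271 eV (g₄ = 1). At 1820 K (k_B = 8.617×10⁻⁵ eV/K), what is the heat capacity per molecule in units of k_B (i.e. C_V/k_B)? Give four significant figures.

k_BT = 8.617×10⁻⁵ × 1820 K = 0.156829 eV.
Eᵢ/kT = 0, 0.448259, 1.09674, 1.14137, 1.72800.
Z = Σ gᵢe^(−Eᵢ/kT) = 3·e^(−0) + 3·e^(−0.448259) + 4·e^(−1.09674) + 1·e^(−1.14137) + 1·e^(−1.72800) = 3.00000 + 1.91622 + 1.33583 + 0.319381 + 0.177639 = 6.74907.
⟨E⟩ = 0.0696070 eV, ⟨E²⟩ = 0.0107079 eV².
C_V/k_B = (⟨E²⟩ − ⟨E⟩²)/(kT)² = (0.0107079 − 0.00484513)/0.0245953 = 0.2384.

0.2384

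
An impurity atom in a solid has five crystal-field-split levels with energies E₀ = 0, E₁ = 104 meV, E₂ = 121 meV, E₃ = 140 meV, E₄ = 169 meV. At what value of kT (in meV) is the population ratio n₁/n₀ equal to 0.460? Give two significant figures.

n₁/n₀ = exp[−(E₁−E₀)/kT] = 0.460.
⇒ (E₁−E₀)/kT = ln(1/0.460) = ln(2.174) = 0.7766.
kT = 104 meV / 0.7766 = 130 meV.

130 meV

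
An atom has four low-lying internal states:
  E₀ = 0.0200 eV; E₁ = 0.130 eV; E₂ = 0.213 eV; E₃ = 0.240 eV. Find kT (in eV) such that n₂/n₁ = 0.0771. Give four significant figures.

0.03239 eV

n₂/n₁ = exp[−(E₂−E₁)/kT] = 0.0771.
⇒ (E₂−E₁)/kT = ln(1/0.0771) = ln(12.9702) = 2.56265.
kT = 0.083 eV / 2.56265 = 0.03239 eV.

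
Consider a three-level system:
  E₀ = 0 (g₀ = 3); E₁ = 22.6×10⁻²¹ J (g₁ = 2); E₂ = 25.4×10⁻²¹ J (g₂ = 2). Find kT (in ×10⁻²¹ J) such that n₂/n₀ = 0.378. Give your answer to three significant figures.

n₂/n₀ = (g₂/g₀) exp[−(E₂−E₀)/kT] = 0.378.
⇒ (E₂−E₀)/kT = ln((2/3)/0.378) = ln(1.7637) = 0.56741.
kT = 25.4 ×10⁻²¹ J / 0.56741 = 44.8 ×10⁻²¹ J.

44.8 ×10⁻²¹ J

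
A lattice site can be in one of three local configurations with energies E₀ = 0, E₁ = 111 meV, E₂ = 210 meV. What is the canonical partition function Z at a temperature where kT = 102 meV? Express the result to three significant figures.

Z = 1.46

Eᵢ/kT = 0, 1.0882, 2.0588.
Z = Σ e^(−Eᵢ/kT) = e^(−0) + e^(−1.0882) + e^(−2.0588) = 1.0000 + 0.33682 + 0.12761 = 1.4644.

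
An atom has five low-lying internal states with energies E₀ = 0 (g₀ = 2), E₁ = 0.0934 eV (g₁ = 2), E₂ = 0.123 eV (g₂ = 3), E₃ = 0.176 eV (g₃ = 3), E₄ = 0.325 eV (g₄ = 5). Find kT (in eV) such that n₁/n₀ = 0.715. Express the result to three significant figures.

0.278 eV

n₁/n₀ = (g₁/g₀) exp[−(E₁−E₀)/kT] = 0.715.
⇒ (E₁−E₀)/kT = ln((2/2)/0.715) = ln(1.3986) = 0.33547.
kT = 0.0934 eV / 0.33547 = 0.278 eV.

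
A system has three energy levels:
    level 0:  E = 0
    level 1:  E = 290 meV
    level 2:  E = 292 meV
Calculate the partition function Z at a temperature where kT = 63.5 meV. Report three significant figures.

Eᵢ/kT = 0, 4.5669, 4.5984.
Z = Σ e^(−Eᵢ/kT) = e^(−0) + e^(−4.5669) + e^(−4.5984) = 1.0000 + 0.010390 + 0.010068 = 1.0205.

Z = 1.02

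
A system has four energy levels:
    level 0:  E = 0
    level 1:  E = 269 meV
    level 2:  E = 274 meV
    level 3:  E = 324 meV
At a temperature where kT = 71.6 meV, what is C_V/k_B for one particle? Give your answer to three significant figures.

0.781

Eᵢ/kT = 0, 3.7570, 3.8268, 4.5251.
Z = Σ e^(−Eᵢ/kT) = e^(−0) + e^(−3.7570) + e^(−3.8268) + e^(−4.5251) = 1.0000 + 0.023354 + 0.021779 + 0.010834 = 1.0560.
⟨E⟩ = 14.924 meV, ⟨E²⟩ = 4225.7 meV².
C_V/k_B = (⟨E²⟩ − ⟨E⟩²)/(kT)² = (4225.7 − 222.73)/5126.6 = 0.781.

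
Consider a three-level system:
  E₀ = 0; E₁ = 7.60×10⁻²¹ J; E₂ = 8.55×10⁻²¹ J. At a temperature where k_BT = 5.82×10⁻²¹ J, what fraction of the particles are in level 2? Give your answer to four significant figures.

0.1533

Eᵢ/kT = 0, 1.30584, 1.46907.
Z = Σ e^(−Eᵢ/kT) = e^(−0) + e^(−1.30584) + e^(−1.46907) = 1.00000 + 0.270945 + 0.230139 = 1.50108.
P₂ = e^(−E₂/kT) / Z = 0.230139/1.50108 = 0.1533.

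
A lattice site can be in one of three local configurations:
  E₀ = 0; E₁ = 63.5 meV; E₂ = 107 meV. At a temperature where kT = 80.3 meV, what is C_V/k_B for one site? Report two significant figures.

Eᵢ/kT = 0, 0.7908, 1.333.
Z = Σ e^(−Eᵢ/kT) = e^(−0) + e^(−0.7908) + e^(−1.333) = 1.000 + 0.4535 + 0.2637 = 1.717.
⟨E⟩ = 33.21 meV, ⟨E²⟩ = 2823 meV².
C_V/k_B = (⟨E²⟩ − ⟨E⟩²)/(kT)² = (2823 − 1103)/6448 = 0.27.

0.27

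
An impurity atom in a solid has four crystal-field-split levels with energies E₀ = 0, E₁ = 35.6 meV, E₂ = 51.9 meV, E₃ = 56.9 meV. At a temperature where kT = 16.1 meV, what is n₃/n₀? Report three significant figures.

n₃/n₀ = exp[−(E₃−E₀)/kT] = exp(−(56.9 meV)/(16.1 meV)) = exp(-3.5342) = 0.0292.

0.0292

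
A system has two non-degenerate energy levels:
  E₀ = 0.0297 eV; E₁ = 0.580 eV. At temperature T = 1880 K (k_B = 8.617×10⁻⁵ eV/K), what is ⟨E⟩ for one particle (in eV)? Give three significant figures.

0.0475 eV

k_BT = 8.617×10⁻⁵ × 1880 K = 0.16200 eV.
Eᵢ/kT = 0.18333, 3.5802.
Z = Σ e^(−Eᵢ/kT) = e^(−0.18333) + e^(−3.5802) = 0.83249 + 0.027870 = 0.86036.
⟨E⟩ = Σ Eᵢ e^(−Eᵢ/kT) / Z = (0.0297·0.83249 + 0.580·0.027870) / 0.86036 = 0.0475 eV.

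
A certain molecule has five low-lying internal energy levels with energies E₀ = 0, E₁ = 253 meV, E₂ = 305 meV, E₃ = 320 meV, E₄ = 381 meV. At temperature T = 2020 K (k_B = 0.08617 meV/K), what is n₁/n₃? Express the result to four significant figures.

1.469

k_BT = 0.08617 × 2020 K = 174.063 meV.
n₁/n₃ = exp[−(E₁−E₃)/kT] = exp(−(-67 meV)/(174.063 meV)) = exp(0.384918) = 1.469.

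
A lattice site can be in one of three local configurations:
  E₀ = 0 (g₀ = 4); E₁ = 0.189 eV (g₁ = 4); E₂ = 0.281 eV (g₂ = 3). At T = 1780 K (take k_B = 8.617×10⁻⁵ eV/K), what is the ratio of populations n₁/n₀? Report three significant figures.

0.292

k_BT = 8.617×10⁻⁵ × 1780 K = 0.15338 eV.
n₁/n₀ = (g₁/g₀) exp[−(E₁−E₀)/kT] = (4/4) × exp(−(0.189 eV)/(0.15338 eV)) = (4/4) × exp(-1.2322) = 0.292.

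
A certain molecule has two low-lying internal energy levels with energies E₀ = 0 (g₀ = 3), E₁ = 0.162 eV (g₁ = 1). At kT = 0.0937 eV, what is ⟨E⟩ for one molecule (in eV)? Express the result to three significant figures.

Eᵢ/kT = 0, 1.7289.
Z = Σ gᵢe^(−Eᵢ/kT) = 3·e^(−0) + 1·e^(−1.7289) = 3.0000 + 0.17748 = 3.1775.
⟨E⟩ = Σ Eᵢ gᵢe^(−Eᵢ/kT) / Z = (0·3.0000 + 0.162·0.17748) / 3.1775 = 0.00905 eV.

0.00905 eV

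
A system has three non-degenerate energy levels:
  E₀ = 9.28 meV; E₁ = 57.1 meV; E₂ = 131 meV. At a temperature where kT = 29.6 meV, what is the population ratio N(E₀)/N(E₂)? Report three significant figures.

61.1

n₀/n₂ = exp[−(E₀−E₂)/kT] = exp(−(-121.72 meV)/(29.6 meV)) = exp(4.1122) = 61.1.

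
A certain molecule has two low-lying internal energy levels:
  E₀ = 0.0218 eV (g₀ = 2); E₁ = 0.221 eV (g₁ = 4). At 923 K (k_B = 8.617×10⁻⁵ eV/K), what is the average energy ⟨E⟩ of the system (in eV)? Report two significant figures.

k_BT = 8.617×10⁻⁵ × 923 K = 0.07953 eV.
Eᵢ/kT = 0.2741, 2.779.
Z = Σ gᵢe^(−Eᵢ/kT) = 2·e^(−0.2741) + 4·e^(−2.779) = 1.521 + 0.2484 = 1.769.
⟨E⟩ = Σ Eᵢ gᵢe^(−Eᵢ/kT) / Z = (0.0218·1.521 + 0.221·0.2484) / 1.769 = 0.050 eV.

0.050 eV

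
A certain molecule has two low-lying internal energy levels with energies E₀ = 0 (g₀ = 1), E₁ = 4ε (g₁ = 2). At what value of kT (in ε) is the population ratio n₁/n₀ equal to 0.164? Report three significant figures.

1.60 ε

n₁/n₀ = (g₁/g₀) exp[−(E₁−E₀)/kT] = 0.164.
⇒ (E₁−E₀)/kT = ln((2/1)/0.164) = ln(12.195) = 2.5010.
kT = 4ε / 2.5010 = 1.60 ε.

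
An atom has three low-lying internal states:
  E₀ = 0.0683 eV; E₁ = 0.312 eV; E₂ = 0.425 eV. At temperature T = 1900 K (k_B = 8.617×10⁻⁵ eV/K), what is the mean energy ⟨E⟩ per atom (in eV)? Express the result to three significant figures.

k_BT = 8.617×10⁻⁵ × 1900 K = 0.16372 eV.
Eᵢ/kT = 0.41718, 1.9057, 2.5959.
Z = Σ e^(−Eᵢ/kT) = e^(−0.41718) + e^(−1.9057) + e^(−2.5959) = 0.65890 + 0.14872 + 0.074579 = 0.88220.
⟨E⟩ = Σ Eᵢ e^(−Eᵢ/kT) / Z = (0.0683·0.65890 + 0.312·0.14872 + 0.425·0.074579) / 0.88220 = 0.140 eV.

0.140 eV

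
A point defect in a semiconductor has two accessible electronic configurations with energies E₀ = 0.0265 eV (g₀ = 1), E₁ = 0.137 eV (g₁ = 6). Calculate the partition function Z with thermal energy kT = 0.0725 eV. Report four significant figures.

Z = 1.601

Eᵢ/kT = 0.365517, 1.88966.
Z = Σ gᵢe^(−Eᵢ/kT) = 1·e^(−0.365517) + 6·e^(−1.88966) = 0.693838 + 0.906739 = 1.60058.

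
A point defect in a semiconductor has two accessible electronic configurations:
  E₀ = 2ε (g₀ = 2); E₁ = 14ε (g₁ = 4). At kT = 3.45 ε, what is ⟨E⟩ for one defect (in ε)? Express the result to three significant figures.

2.70 ε

Eᵢ/kT = 0.57971, 4.0580.
Z = Σ gᵢe^(−Eᵢ/kT) = 2·e^(−0.57971) + 4·e^(−4.0580) = 1.1201 + 0.069134 = 1.1892.
⟨E⟩ = Σ Eᵢ gᵢe^(−Eᵢ/kT) / Z = (2·1.1201 + 14·0.069134) / 1.1892 = 2.70 ε.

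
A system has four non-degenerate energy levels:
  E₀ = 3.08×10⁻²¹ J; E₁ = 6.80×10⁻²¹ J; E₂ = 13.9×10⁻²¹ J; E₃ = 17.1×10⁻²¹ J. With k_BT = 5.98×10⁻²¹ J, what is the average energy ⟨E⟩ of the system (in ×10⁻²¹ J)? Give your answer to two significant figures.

Eᵢ/kT = 0.5151, 1.137, 2.324, 2.860.
Z = Σ e^(−Eᵢ/kT) = e^(−0.5151) + e^(−1.137) + e^(−2.324) + e^(−2.860) = 0.5974 + 0.3208 + 0.09788 + 0.05727 = 1.073.
⟨E⟩ = Σ Eᵢ e^(−Eᵢ/kT) / Z = (3.08·0.5974 + 6.80·0.3208 + 13.9·0.09788 + 17.1·0.05727) / 1.073 = 5.9 ×10⁻²¹ J.

5.9 ×10⁻²¹ J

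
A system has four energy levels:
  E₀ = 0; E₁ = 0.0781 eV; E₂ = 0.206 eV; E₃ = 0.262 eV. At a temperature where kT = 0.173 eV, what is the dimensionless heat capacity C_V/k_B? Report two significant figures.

0.29

Eᵢ/kT = 0, 0.4514, 1.191, 1.514.
Z = Σ e^(−Eᵢ/kT) = e^(−0) + e^(−0.4514) + e^(−1.191) + e^(−1.514) = 1.000 + 0.6367 + 0.3039 + 0.2200 = 2.161.
⟨E⟩ = 0.07865 eV, ⟨E²⟩ = 0.01475 eV².
C_V/k_B = (⟨E²⟩ − ⟨E⟩²)/(kT)² = (0.01475 − 0.006186)/0.02993 = 0.29.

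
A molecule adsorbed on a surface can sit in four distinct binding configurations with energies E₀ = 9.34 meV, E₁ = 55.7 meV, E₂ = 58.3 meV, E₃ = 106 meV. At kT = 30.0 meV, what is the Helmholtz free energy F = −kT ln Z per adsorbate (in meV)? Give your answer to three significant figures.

-1.78 meV

Eᵢ/kT = 0.31133, 1.8567, 1.9433, 3.5333.
Z = Σ e^(−Eᵢ/kT) = e^(−0.31133) + e^(−1.8567) + e^(−1.9433) + e^(−3.5333) = 0.73247 + 0.15619 + 0.14323 + 0.029208 = 1.0611.
F = −kT ln Z = −30.0 × ln(1.0611) = −30.0 × 0.059306 = -1.78 meV.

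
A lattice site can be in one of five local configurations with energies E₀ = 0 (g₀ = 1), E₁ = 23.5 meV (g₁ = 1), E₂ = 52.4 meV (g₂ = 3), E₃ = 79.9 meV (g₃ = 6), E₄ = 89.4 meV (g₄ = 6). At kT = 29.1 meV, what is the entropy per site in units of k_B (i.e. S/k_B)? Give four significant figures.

2.172

Eᵢ/kT = 0, 0.807560, 1.80069, 2.74570, 3.07216.
Z = Σ gᵢe^(−Eᵢ/kT) = 1·e^(−0) + 1·e^(−0.807560) + 3·e^(−1.80069) + 6·e^(−2.74570) + 6·e^(−3.07216) = 1.00000 + 0.445945 + 0.495555 + 0.385220 + 0.277926 = 2.60465.
⟨E⟩ = Σ EᵢPᵢ = 35.3493 meV.
S/k_B = ln Z + ⟨E⟩/kT = ln(2.60465) + 35.3493/29.1 = 0.957298 + 1.21475 = 2.172.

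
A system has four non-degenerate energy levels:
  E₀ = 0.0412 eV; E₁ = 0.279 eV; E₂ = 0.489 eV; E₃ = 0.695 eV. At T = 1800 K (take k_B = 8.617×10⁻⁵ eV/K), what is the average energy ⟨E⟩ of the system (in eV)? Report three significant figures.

0.108 eV

k_BT = 8.617×10⁻⁵ × 1800 K = 0.15511 eV.
Eᵢ/kT = 0.26562, 1.7987, 3.1526, 4.4807.
Z = Σ e^(−Eᵢ/kT) = e^(−0.26562) + e^(−1.7987) + e^(−3.1526) + e^(−4.4807) = 0.76673 + 0.16551 + 0.042741 + 0.011325 = 0.98631.
⟨E⟩ = Σ Eᵢ e^(−Eᵢ/kT) / Z = (0.0412·0.76673 + 0.279·0.16551 + 0.489·0.042741 + 0.695·0.011325) / 0.98631 = 0.108 eV.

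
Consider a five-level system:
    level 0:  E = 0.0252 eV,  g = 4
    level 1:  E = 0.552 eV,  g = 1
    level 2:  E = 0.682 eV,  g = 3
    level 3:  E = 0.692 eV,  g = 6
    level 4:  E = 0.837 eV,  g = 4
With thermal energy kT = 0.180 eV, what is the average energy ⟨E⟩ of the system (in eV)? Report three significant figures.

0.0746 eV

Eᵢ/kT = 0.14000, 3.0667, 3.7889, 3.8444, 4.6500.
Z = Σ gᵢe^(−Eᵢ/kT) = 4·e^(−0.14000) + 1·e^(−3.0667) + 3·e^(−3.7889) + 6·e^(−3.8444) + 4·e^(−4.6500) = 3.4774 + 0.046575 + 0.067861 + 0.12840 + 0.038246 = 3.7585.
⟨E⟩ = Σ Eᵢ gᵢe^(−Eᵢ/kT) / Z = (0.0252·3.4774 + 0.552·0.046575 + 0.682·0.067861 + 0.692·0.12840 + 0.837·0.038246) / 3.7585 = 0.0746 eV.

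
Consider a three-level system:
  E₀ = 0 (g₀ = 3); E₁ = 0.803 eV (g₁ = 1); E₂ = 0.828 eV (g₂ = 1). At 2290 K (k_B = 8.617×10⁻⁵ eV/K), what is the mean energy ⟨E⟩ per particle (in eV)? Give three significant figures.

0.00864 eV

k_BT = 8.617×10⁻⁵ × 2290 K = 0.19733 eV.
Eᵢ/kT = 0, 4.0693, 4.1960.
Z = Σ gᵢe^(−Eᵢ/kT) = 3·e^(−0) + 1·e^(−4.0693) + 1·e^(−4.1960) = 3.0000 + 0.017089 + 0.015056 = 3.0321.
⟨E⟩ = Σ Eᵢ gᵢe^(−Eᵢ/kT) / Z = (0·3.0000 + 0.803·0.017089 + 0.828·0.015056) / 3.0321 = 0.00864 eV.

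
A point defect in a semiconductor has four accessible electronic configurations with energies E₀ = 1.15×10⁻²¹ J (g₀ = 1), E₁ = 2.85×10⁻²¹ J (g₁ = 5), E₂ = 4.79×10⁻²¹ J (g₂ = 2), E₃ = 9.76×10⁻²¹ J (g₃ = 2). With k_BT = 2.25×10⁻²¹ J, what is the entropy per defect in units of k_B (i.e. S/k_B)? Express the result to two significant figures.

Eᵢ/kT = 0.5111, 1.267, 2.129, 4.338.
Z = Σ gᵢe^(−Eᵢ/kT) = 1·e^(−0.5111) + 5·e^(−1.267) + 2·e^(−2.129) + 2·e^(−4.338) = 0.5998 + 1.408 + 0.2379 + 0.02613 = 2.272.
⟨E⟩ = Σ EᵢPᵢ = 2.684 ×10⁻²¹ J.
S/k_B = ln Z + ⟨E⟩/kT = ln(2.272) + 2.684/2.25 = 0.8207 + 1.193 = 2.0.

2.0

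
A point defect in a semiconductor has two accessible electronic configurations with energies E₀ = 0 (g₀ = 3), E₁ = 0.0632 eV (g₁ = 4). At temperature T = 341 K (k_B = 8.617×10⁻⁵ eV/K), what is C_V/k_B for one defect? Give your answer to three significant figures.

k_BT = 8.617×10⁻⁵ × 341 K = 0.029384 eV.
Eᵢ/kT = 0, 2.1508.
Z = Σ gᵢe^(−Eᵢ/kT) = 3·e^(−0) + 4·e^(−2.1508) = 3.0000 + 0.46556 = 3.4656.
⟨E⟩ = 0.0084901 eV, ⟨E²⟩ = 0.00053658 eV².
C_V/k_B = (⟨E²⟩ − ⟨E⟩²)/(kT)² = (0.00053658 − 0.000072082)/0.00086342 = 0.538.

0.538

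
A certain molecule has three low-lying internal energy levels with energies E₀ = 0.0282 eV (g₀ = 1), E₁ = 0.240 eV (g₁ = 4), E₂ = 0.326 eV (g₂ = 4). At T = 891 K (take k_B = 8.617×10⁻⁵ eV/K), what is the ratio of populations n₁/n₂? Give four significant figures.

3.065

k_BT = 8.617×10⁻⁵ × 891 K = 0.0767775 eV.
n₁/n₂ = (g₁/g₂) exp[−(E₁−E₂)/kT] = (4/4) × exp(−(-0.086 eV)/(0.0767775 eV)) = (4/4) × exp(1.12012) = 3.065.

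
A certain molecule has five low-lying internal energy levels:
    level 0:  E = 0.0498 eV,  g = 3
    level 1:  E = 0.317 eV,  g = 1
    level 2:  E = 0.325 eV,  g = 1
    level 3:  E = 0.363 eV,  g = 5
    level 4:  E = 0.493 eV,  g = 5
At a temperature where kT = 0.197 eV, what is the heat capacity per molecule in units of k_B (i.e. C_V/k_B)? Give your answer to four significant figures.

0.7471

Eᵢ/kT = 0.252792, 1.60914, 1.64975, 1.84264, 2.50254.
Z = Σ gᵢe^(−Eᵢ/kT) = 3·e^(−0.252792) + 1·e^(−1.60914) + 1·e^(−1.64975) + 5·e^(−1.84264) + 5·e^(−2.50254) = 2.32989 + 0.200060 + 0.192098 + 0.791994 + 0.409384 = 3.92343.
⟨E⟩ = 0.186367 eV, ⟨E²⟩ = 0.0637282 eV².
C_V/k_B = (⟨E²⟩ − ⟨E⟩²)/(kT)² = (0.0637282 − 0.0347327)/0.0388090 = 0.7471.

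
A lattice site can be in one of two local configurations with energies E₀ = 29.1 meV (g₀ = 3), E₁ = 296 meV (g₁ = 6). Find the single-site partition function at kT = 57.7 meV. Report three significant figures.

Eᵢ/kT = 0.50433, 5.1300.
Z = Σ gᵢe^(−Eᵢ/kT) = 3·e^(−0.50433) + 6·e^(−5.1300) = 1.8117 + 0.035499 = 1.8472.

Z = 1.85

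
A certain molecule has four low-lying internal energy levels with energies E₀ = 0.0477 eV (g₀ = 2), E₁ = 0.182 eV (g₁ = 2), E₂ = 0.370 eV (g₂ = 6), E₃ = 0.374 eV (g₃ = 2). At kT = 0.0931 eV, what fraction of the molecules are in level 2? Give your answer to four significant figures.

Eᵢ/kT = 0.512352, 1.95489, 3.97422, 4.01719.
Z = Σ gᵢe^(−Eᵢ/kT) = 2·e^(−0.512352) + 2·e^(−1.95489) + 6·e^(−3.97422) + 2·e^(−4.01719) = 1.19817 + 0.283160 + 0.112764 + 0.0360070 = 1.63010.
P₂ = g₂ e^(−E₂/kT) / Z = 0.112764/1.63010 = 0.06918.

0.06918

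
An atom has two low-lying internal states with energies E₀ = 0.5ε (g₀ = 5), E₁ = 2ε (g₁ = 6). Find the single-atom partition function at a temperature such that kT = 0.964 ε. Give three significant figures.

Z = 3.73

Eᵢ/kT = 0.51867, 2.0747.
Z = Σ gᵢe^(−Eᵢ/kT) = 5·e^(−0.51867) + 6·e^(−2.0747) = 2.9766 + 0.75356 = 3.7302.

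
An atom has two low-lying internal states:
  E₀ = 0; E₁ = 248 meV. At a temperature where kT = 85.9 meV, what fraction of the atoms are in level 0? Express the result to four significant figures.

Eᵢ/kT = 0, 2.88708.
Z = Σ e^(−Eᵢ/kT) = e^(−0) + e^(−2.88708) = 1.00000 + 0.0557387 = 1.05574.
P₀ = e^(−E₀/kT) / Z = 1.00000/1.05574 = 0.9472.

0.9472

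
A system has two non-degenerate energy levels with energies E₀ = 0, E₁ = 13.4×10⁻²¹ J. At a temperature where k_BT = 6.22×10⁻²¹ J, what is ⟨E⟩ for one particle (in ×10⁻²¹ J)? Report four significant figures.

1.393 ×10⁻²¹ J

Eᵢ/kT = 0, 2.15434.
Z = Σ e^(−Eᵢ/kT) = e^(−0) + e^(−2.15434) = 1.00000 + 0.115980 = 1.11598.
⟨E⟩ = Σ Eᵢ e^(−Eᵢ/kT) / Z = (0·1.00000 + 13.4·0.115980) / 1.11598 = 1.393 ×10⁻²¹ J.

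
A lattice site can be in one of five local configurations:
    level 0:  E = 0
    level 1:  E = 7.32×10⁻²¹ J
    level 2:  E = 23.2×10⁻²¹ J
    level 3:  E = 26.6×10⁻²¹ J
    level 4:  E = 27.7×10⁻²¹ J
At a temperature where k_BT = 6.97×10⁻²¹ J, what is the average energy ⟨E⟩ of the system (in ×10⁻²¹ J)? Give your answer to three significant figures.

3.15 ×10⁻²¹ J

Eᵢ/kT = 0, 1.0502, 3.3286, 3.8164, 3.9742.
Z = Σ e^(−Eᵢ/kT) = e^(−0) + e^(−1.0502) + e^(−3.3286) + e^(−3.8164) + e^(−3.9742) = 1.0000 + 0.34987 + 0.035843 + 0.022007 + 0.018794 = 1.4265.
⟨E⟩ = Σ Eᵢ e^(−Eᵢ/kT) / Z = (0·1.0000 + 7.32·0.34987 + 23.2·0.035843 + 26.6·0.022007 + 27.7·0.018794) / 1.4265 = 3.15 ×10⁻²¹ J.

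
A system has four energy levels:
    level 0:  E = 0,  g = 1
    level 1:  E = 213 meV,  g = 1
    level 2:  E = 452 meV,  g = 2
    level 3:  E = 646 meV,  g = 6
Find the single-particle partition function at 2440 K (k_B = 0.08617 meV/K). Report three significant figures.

Z = 1.87

k_BT = 0.08617 × 2440 K = 210.25 meV.
Eᵢ/kT = 0, 1.0131, 2.1498, 3.0725.
Z = Σ gᵢe^(−Eᵢ/kT) = 1·e^(−0) + 1·e^(−1.0131) + 2·e^(−2.1498) + 6·e^(−3.0725) = 1.0000 + 0.36309 + 0.23301 + 0.27783 = 1.8739.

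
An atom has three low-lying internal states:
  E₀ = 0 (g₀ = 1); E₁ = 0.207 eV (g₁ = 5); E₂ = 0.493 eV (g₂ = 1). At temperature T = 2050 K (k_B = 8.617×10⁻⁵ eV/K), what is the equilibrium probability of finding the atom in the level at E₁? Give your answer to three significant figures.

k_BT = 8.617×10⁻⁵ × 2050 K = 0.17665 eV.
Eᵢ/kT = 0, 1.1718, 2.7908.
Z = Σ gᵢe^(−Eᵢ/kT) = 1·e^(−0) + 5·e^(−1.1718) + 1·e^(−2.7908) = 1.0000 + 1.5490 + 0.061372 = 2.6104.
P₁ = g₁ e^(−E₁/kT) / Z = 1.5490/2.6104 = 0.593.

0.593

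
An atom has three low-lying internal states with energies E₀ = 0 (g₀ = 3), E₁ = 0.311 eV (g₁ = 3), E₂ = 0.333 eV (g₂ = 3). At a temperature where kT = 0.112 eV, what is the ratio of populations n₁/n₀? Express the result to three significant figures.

n₁/n₀ = (g₁/g₀) exp[−(E₁−E₀)/kT] = (3/3) × exp(−(0.311 eV)/(0.112 eV)) = (3/3) × exp(-2.7768) = 0.0622.

0.0622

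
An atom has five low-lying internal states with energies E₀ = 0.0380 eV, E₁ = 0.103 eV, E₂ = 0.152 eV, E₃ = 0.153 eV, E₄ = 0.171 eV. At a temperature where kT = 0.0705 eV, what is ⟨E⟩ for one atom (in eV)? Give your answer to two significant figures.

Eᵢ/kT = 0.5390, 1.461, 2.156, 2.170, 2.426.
Z = Σ e^(−Eᵢ/kT) = e^(−0.5390) + e^(−1.461) + e^(−2.156) + e^(−2.170) + e^(−2.426) = 0.5833 + 0.2320 + 0.1158 + 0.1142 + 0.08839 = 1.134.
⟨E⟩ = Σ Eᵢ e^(−Eᵢ/kT) / Z = (0.0380·0.5833 + 0.103·0.2320 + 0.152·0.1158 + 0.153·0.1142 + 0.171·0.08839) / 1.134 = 0.085 eV.

0.085 eV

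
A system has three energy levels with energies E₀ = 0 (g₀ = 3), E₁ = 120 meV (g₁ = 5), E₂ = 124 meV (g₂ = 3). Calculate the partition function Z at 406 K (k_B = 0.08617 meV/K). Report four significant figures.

k_BT = 0.08617 × 406 K = 34.9850 meV.
Eᵢ/kT = 0, 3.43004, 3.54438.
Z = Σ gᵢe^(−Eᵢ/kT) = 3·e^(−0) + 5·e^(−3.43004) + 3·e^(−3.54438) = 3.00000 + 0.161928 + 0.0866596 = 3.24859.

Z = 3.249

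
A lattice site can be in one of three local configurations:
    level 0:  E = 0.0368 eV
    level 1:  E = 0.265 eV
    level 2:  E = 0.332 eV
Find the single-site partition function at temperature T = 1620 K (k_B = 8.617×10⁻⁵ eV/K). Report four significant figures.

Z = 1.011

k_BT = 8.617×10⁻⁵ × 1620 K = 0.139595 eV.
Eᵢ/kT = 0.263620, 1.89835, 2.37831.
Z = Σ e^(−Eᵢ/kT) = e^(−0.263620) + e^(−1.89835) + e^(−2.37831) = 0.768265 + 0.149816 + 0.0927071 = 1.01079.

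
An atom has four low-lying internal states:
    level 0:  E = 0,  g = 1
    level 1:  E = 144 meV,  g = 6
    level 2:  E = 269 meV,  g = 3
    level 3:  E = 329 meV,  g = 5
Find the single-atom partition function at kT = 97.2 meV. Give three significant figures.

Z = 2.72

Eᵢ/kT = 0, 1.4815, 2.7675, 3.3848.
Z = Σ gᵢe^(−Eᵢ/kT) = 1·e^(−0) + 6·e^(−1.4815) + 3·e^(−2.7675) + 5·e^(−3.3848) = 1.0000 + 1.3638 + 0.18846 + 0.16942 = 2.7217.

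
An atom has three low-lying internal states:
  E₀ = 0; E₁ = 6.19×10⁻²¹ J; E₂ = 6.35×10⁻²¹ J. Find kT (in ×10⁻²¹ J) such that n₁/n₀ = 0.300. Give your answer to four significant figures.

n₁/n₀ = exp[−(E₁−E₀)/kT] = 0.300.
⇒ (E₁−E₀)/kT = ln(1/0.300) = ln(3.33333) = 1.20397.
kT = 6.19 ×10⁻²¹ J / 1.20397 = 5.141 ×10⁻²¹ J.

5.141 ×10⁻²¹ J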